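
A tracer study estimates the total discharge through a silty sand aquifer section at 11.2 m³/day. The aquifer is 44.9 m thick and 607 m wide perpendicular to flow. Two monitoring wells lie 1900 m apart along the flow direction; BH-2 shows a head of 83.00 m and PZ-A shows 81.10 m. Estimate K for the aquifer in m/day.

Cross-sectional area A = 607 × 44.9 = 27254 m².
Hydraulic gradient i = (83.00 − 81.10) / 1900 = 1.9 / 1900 = 0.001000.
From Q = K·A·i, K = Q / (A·i) = 11.2 / (27254 × 0.001000) = 0.4109 m/day.

0.411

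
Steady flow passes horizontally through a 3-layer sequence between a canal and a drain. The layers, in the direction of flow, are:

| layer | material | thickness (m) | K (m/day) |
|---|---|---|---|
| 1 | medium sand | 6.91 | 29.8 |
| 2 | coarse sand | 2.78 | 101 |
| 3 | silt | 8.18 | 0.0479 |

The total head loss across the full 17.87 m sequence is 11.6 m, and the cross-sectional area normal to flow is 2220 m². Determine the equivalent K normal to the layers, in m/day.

0.104

Flow is perpendicular to layering, so the layers act in series and the equivalent K is the thickness-weighted harmonic mean.
Total thickness L = 6.91 + 2.78 + 8.18 = 17.87 m.
Σ(b_i/K_i) = 6.91/29.8 + 2.78/101 + 8.18/0.0479 = 171.0 d.
K_eq = L / Σ(b_i/K_i) = 17.87 / 171.0 = 0.1045 m/day.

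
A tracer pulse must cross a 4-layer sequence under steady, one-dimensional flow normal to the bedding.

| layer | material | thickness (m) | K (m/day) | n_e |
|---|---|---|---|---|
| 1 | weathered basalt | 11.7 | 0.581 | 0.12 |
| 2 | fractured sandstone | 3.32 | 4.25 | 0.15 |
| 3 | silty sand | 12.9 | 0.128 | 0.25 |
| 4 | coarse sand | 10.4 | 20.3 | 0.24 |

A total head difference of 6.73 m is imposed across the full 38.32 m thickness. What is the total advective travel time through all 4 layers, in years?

With flow normal to the layers, continuity requires the same specific discharge q through every layer.
Σ(b_i/K_i) = 11.7/0.581 + 3.32/4.25 + 12.9/0.128 + 10.4/20.3 = 122.2 d.
q = Δh / Σ(b_i/K_i) = 6.73 / 122.2 = 0.05507 m/day.
In each layer the seepage velocity is v_i = q/n_i, so the layer transit time is t_i = b_i·n_i / q:
  layer 1 (weathered basalt): t_1 = 11.7 × 0.12 / 0.05507 = 25.50 d
  layer 2 (fractured sandstone): t_2 = 3.32 × 0.15 / 0.05507 = 9.043 d
  layer 3 (silty sand): t_3 = 12.9 × 0.25 / 0.05507 = 58.56 d
  layer 4 (coarse sand): t_4 = 10.4 × 0.24 / 0.05507 = 45.33 d
Total t = Σ t_i = 138.4 days = 0.3790 years.

0.379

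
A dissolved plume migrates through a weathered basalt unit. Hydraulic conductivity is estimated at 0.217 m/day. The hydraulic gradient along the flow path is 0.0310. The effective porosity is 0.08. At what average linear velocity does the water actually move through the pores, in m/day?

Hydraulic gradient i = 0.0310.
Darcy flux q = K · i = 0.2170 × 0.03100 = 0.006727 m/day.
Seepage velocity v = q / n_e = 0.006727 / 0.08 = 0.08409 m/day.

0.0841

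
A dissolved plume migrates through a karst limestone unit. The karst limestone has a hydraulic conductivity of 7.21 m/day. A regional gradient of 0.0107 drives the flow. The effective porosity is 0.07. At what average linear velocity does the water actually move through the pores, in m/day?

1.10

Hydraulic gradient i = 0.0107.
Darcy flux q = K · i = 7.210 × 0.01070 = 0.07715 m/day.
Seepage velocity v = q / n_e = 0.07715 / 0.07 = 1.102 m/day.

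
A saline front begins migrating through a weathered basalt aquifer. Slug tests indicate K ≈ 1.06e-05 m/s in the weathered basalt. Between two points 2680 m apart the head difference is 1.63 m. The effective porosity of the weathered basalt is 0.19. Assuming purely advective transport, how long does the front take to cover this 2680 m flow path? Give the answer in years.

Convert K: 1.06e-05 m/s × 86400 = 0.9158 m/day.
Hydraulic gradient i = Δh / L = 1.63 / 2680 = 0.0006082.
Darcy flux q = K · i = 0.9158 × 0.0006082 = 0.0005570 m/day.
Seepage velocity v = q / n_e = 0.0005570 / 0.19 = 0.002932 m/day.
Travel time t = L / v = 2680 / 0.002932 = 9.141e+05 days = 2503 years.

2500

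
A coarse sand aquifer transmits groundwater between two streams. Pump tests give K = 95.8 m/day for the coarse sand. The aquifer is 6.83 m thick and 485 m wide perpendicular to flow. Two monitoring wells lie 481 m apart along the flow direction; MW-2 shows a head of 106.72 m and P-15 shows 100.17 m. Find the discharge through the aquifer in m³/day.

4320

Cross-sectional area A = 485 × 6.83 = 3313 m².
Hydraulic gradient i = (106.72 − 100.17) / 481 = 6.55 / 481 = 0.01362.
Darcy's law: Q = K · A · i = 95.80 × 3313 × 0.01362 = 4321 m³/day.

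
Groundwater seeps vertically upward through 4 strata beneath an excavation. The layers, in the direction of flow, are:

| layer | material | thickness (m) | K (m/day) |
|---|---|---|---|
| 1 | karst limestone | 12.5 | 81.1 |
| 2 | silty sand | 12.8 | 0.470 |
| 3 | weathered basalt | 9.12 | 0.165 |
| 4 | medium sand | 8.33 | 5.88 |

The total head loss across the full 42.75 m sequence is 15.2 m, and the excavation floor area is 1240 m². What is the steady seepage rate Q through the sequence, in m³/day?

Flow is perpendicular to layering, so the layers act in series and the equivalent K is the thickness-weighted harmonic mean.
Total thickness L = 12.5 + 12.8 + 9.12 + 8.33 = 42.75 m.
Σ(b_i/K_i) = 12.5/81.1 + 12.8/0.470 + 9.12/0.165 + 8.33/5.88 = 84.08 d.
K_eq = L / Σ(b_i/K_i) = 42.75 / 84.08 = 0.5085 m/day.
Q = K_eq · A · (Δh/L) = 0.5085 × 1240 × (15.2/42.75) = 224.2 m³/day.

224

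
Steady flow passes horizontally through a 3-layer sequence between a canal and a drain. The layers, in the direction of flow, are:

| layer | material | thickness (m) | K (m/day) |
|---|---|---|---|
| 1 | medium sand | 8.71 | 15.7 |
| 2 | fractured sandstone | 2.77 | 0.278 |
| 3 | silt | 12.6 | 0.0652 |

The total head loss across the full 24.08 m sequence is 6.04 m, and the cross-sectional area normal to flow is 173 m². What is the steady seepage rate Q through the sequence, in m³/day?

Flow is perpendicular to layering, so the layers act in series and the equivalent K is the thickness-weighted harmonic mean.
Total thickness L = 8.71 + 2.77 + 12.6 = 24.08 m.
Σ(b_i/K_i) = 8.71/15.7 + 2.77/0.278 + 12.6/0.0652 = 203.8 d.
K_eq = L / Σ(b_i/K_i) = 24.08 / 203.8 = 0.1182 m/day.
Q = K_eq · A · (Δh/L) = 0.1182 × 173 × (6.04/24.08) = 5.128 m³/day.

5.13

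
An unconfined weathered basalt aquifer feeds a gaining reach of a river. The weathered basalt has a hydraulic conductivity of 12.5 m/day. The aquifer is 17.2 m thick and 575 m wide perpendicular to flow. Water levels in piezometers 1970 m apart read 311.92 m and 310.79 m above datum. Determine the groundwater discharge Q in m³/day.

70.9

Cross-sectional area A = 575 × 17.2 = 9890 m².
Hydraulic gradient i = (311.92 − 310.79) / 1970 = 1.13 / 1970 = 0.0005736.
Darcy's law: Q = K · A · i = 12.50 × 9890 × 0.0005736 = 70.91 m³/day.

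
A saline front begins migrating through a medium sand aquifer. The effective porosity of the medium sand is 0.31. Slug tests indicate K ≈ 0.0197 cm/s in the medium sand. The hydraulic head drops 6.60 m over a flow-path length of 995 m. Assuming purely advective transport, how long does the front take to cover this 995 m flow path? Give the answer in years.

Convert K: 0.0197 cm/s × 864 = 17.02 m/day.
Hydraulic gradient i = Δh / L = 6.60 / 995 = 0.006633.
Darcy flux q = K · i = 17.02 × 0.006633 = 0.1129 m/day.
Seepage velocity v = q / n_e = 0.1129 / 0.31 = 0.3642 m/day.
Travel time t = L / v = 995 / 0.3642 = 2732 days = 7.480 years.

7.48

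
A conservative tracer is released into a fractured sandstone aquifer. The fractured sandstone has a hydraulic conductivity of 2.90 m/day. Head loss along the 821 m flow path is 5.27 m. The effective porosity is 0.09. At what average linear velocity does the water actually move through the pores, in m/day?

0.207

Hydraulic gradient i = Δh / L = 5.27 / 821 = 0.006419.
Darcy flux q = K · i = 2.900 × 0.006419 = 0.01862 m/day.
Seepage velocity v = q / n_e = 0.01862 / 0.09 = 0.2068 m/day.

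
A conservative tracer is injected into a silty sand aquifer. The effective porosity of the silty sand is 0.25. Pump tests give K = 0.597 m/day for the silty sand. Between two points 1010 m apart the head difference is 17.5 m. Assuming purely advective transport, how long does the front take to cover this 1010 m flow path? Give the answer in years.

66.8

Hydraulic gradient i = Δh / L = 17.5 / 1010 = 0.01733.
Darcy flux q = K · i = 0.5970 × 0.01733 = 0.01034 m/day.
Seepage velocity v = q / n_e = 0.01034 / 0.25 = 0.04138 m/day.
Travel time t = L / v = 1010 / 0.04138 = 24410 days = 66.83 years.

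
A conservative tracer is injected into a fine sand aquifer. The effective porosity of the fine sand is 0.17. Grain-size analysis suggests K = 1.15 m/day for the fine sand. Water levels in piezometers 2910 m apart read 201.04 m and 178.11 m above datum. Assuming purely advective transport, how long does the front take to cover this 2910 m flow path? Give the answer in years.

Hydraulic gradient i = (201.04 − 178.11) / 2910 = 22.93 / 2910 = 0.007880.
Darcy flux q = K · i = 1.150 × 0.007880 = 0.009062 m/day.
Seepage velocity v = q / n_e = 0.009062 / 0.17 = 0.05330 m/day.
Travel time t = L / v = 2910 / 0.05330 = 54593 days = 149.5 years.

149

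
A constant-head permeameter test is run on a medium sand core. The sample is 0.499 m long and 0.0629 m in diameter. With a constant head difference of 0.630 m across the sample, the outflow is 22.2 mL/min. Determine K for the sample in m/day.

Cross-sectional area A = π·(d/2)² = π × (0.0629/2)² = 0.003107 m².
Convert discharge: 22.2 mL/min = 3.700e-07 m³/s.
Darcy's law rearranged: K = Q·L / (A·Δh) = 3.700e-07 × 0.499 / (0.003107 × 0.630) = 9.431e-05 m/s = 8.149 m/day.

8.15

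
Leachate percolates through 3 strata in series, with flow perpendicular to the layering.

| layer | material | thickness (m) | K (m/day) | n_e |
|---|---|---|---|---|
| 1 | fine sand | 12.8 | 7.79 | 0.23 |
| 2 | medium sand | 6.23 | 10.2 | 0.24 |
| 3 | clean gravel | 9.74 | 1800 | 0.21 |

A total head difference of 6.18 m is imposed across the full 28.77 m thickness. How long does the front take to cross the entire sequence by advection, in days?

With flow normal to the layers, continuity requires the same specific discharge q through every layer.
Σ(b_i/K_i) = 12.8/7.79 + 6.23/10.2 + 9.74/1800 = 2.259 d.
q = Δh / Σ(b_i/K_i) = 6.18 / 2.259 = 2.735 m/day.
In each layer the seepage velocity is v_i = q/n_i, so the layer transit time is t_i = b_i·n_i / q:
  layer 1 (fine sand): t_1 = 12.8 × 0.23 / 2.735 = 1.076 d
  layer 2 (medium sand): t_2 = 6.23 × 0.24 / 2.735 = 0.5466 d
  layer 3 (clean gravel): t_3 = 9.74 × 0.21 / 2.735 = 0.7478 d
Total t = Σ t_i = 2.371 days.

2.37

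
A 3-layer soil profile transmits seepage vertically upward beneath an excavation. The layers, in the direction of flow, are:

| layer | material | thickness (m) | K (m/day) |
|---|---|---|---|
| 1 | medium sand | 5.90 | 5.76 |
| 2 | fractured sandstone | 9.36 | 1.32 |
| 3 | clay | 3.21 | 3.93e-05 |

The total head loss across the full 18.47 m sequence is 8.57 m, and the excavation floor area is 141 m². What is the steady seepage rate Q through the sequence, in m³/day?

Flow is perpendicular to layering, so the layers act in series and the equivalent K is the thickness-weighted harmonic mean.
Total thickness L = 5.90 + 9.36 + 3.21 = 18.47 m.
Σ(b_i/K_i) = 5.90/5.76 + 9.36/1.32 + 3.21/3.93e-05 = 81688 d.
K_eq = L / Σ(b_i/K_i) = 18.47 / 81688 = 0.0002261 m/day.
Q = K_eq · A · (Δh/L) = 0.0002261 × 141 × (8.57/18.47) = 0.01479 m³/day.

0.0148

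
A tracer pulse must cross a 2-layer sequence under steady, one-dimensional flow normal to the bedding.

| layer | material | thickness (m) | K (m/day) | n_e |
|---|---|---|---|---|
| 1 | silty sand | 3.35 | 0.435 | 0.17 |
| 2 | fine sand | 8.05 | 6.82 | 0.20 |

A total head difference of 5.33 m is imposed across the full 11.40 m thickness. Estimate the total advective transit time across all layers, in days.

3.63

With flow normal to the layers, continuity requires the same specific discharge q through every layer.
Σ(b_i/K_i) = 3.35/0.435 + 8.05/6.82 = 8.882 d.
q = Δh / Σ(b_i/K_i) = 5.33 / 8.882 = 0.6001 m/day.
In each layer the seepage velocity is v_i = q/n_i, so the layer transit time is t_i = b_i·n_i / q:
  layer 1 (silty sand): t_1 = 3.35 × 0.17 / 0.6001 = 0.9490 d
  layer 2 (fine sand): t_2 = 8.05 × 0.20 / 0.6001 = 2.683 d
Total t = Σ t_i = 3.632 days.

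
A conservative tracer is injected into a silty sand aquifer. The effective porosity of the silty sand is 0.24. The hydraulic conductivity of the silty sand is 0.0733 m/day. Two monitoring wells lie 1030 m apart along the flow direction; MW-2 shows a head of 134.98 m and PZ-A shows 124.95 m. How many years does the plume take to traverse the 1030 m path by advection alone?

Hydraulic gradient i = (134.98 − 124.95) / 1030 = 10.03 / 1030 = 0.009738.
Darcy flux q = K · i = 0.07330 × 0.009738 = 0.0007138 m/day.
Seepage velocity v = q / n_e = 0.0007138 / 0.24 = 0.002974 m/day.
Travel time t = L / v = 1030 / 0.002974 = 3.463e+05 days = 948.2 years.

948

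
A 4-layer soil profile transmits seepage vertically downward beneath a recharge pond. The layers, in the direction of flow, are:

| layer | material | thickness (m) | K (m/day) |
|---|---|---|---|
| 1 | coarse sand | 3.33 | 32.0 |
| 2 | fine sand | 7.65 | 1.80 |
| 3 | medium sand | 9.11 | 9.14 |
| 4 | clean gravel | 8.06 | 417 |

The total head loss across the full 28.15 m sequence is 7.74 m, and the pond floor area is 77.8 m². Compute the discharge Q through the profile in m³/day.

112

Flow is perpendicular to layering, so the layers act in series and the equivalent K is the thickness-weighted harmonic mean.
Total thickness L = 3.33 + 7.65 + 9.11 + 8.06 = 28.15 m.
Σ(b_i/K_i) = 3.33/32.0 + 7.65/1.80 + 9.11/9.14 + 8.06/417 = 5.370 d.
K_eq = L / Σ(b_i/K_i) = 28.15 / 5.370 = 5.242 m/day.
Q = K_eq · A · (Δh/L) = 5.242 × 77.8 × (7.74/28.15) = 112.1 m³/day.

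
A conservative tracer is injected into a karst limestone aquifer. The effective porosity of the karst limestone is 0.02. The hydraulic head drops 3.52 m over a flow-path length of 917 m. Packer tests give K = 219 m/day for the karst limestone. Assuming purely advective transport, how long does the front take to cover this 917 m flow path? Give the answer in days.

Hydraulic gradient i = Δh / L = 3.52 / 917 = 0.003839.
Darcy flux q = K · i = 219.0 × 0.003839 = 0.8407 m/day.
Seepage velocity v = q / n_e = 0.8407 / 0.02 = 42.03 m/day.
Travel time t = L / v = 917 / 42.03 = 21.82 days.

21.8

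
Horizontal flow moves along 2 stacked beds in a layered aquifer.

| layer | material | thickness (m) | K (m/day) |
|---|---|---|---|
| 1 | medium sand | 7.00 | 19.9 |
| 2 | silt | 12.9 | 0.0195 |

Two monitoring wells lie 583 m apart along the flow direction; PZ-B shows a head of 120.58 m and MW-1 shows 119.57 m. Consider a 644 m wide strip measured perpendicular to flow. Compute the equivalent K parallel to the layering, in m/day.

7.01

Flow is parallel to layering, so each bed carries its own Darcy discharge and the transmissivities add.
Σ(K_i·b_i) = 19.9×7.00 + 0.0195×12.9 = 139.6 m²/day.
Total thickness b = 19.90 m, so K_eq = Σ(K_i·b_i)/b = 7.013 m/day.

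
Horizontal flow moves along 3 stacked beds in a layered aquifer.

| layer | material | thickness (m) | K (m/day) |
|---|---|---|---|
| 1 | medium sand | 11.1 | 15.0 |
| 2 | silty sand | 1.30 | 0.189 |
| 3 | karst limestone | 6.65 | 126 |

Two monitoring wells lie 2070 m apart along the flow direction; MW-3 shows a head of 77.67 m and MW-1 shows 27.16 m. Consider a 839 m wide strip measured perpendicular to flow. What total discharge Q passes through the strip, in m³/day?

Flow is parallel to layering, so each bed carries its own Darcy discharge and the transmissivities add.
Σ(K_i·b_i) = 15.0×11.1 + 0.189×1.30 + 126×6.65 = 1005 m²/day.
Hydraulic gradient i = (77.67 − 27.16) / 2070 = 50.51 / 2070 = 0.02440.
Q = Σ(K_i·b_i) · W · i = 1005 × 839 × 0.02440 = 20568 m³/day.

20600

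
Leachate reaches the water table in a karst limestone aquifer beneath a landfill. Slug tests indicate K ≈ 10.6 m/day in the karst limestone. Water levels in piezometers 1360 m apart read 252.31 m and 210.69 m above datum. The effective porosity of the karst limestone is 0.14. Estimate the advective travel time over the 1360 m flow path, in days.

Hydraulic gradient i = (252.31 − 210.69) / 1360 = 41.62 / 1360 = 0.03060.
Darcy flux q = K · i = 10.60 × 0.03060 = 0.3244 m/day.
Seepage velocity v = q / n_e = 0.3244 / 0.14 = 2.317 m/day.
Travel time t = L / v = 1360 / 2.317 = 586.9 days.

587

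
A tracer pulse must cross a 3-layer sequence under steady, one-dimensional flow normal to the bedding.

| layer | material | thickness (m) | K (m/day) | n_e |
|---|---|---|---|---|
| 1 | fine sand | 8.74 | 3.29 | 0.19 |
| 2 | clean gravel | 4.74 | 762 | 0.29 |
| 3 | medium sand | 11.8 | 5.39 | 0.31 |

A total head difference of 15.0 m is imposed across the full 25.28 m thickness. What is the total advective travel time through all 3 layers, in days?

2.17

With flow normal to the layers, continuity requires the same specific discharge q through every layer.
Σ(b_i/K_i) = 8.74/3.29 + 4.74/762 + 11.8/5.39 = 4.852 d.
q = Δh / Σ(b_i/K_i) = 15.0 / 4.852 = 3.092 m/day.
In each layer the seepage velocity is v_i = q/n_i, so the layer transit time is t_i = b_i·n_i / q:
  layer 1 (fine sand): t_1 = 8.74 × 0.19 / 3.092 = 0.5371 d
  layer 2 (clean gravel): t_2 = 4.74 × 0.29 / 3.092 = 0.4446 d
  layer 3 (medium sand): t_3 = 11.8 × 0.31 / 3.092 = 1.183 d
Total t = Σ t_i = 2.165 days.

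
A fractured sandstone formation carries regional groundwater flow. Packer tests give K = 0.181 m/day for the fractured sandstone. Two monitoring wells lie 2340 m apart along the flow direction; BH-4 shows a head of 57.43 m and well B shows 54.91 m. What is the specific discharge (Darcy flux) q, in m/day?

Hydraulic gradient i = (57.43 − 54.91) / 2340 = 2.52 / 2340 = 0.001077.
Specific discharge q = K · i = 0.1810 × 0.001077 = 0.0001949 m/day.

0.000195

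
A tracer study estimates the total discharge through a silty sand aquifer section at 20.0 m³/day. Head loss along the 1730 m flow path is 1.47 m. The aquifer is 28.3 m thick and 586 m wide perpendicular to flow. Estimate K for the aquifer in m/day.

Cross-sectional area A = 586 × 28.3 = 16584 m².
Hydraulic gradient i = Δh / L = 1.47 / 1730 = 0.0008497.
From Q = K·A·i, K = Q / (A·i) = 20.0 / (16584 × 0.0008497) = 1.419 m/day.

1.42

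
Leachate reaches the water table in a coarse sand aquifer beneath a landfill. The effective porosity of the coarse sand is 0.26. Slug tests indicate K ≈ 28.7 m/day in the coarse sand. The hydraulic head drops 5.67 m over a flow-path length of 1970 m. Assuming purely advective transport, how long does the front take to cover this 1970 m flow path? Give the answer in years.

Hydraulic gradient i = Δh / L = 5.67 / 1970 = 0.002878.
Darcy flux q = K · i = 28.70 × 0.002878 = 0.08260 m/day.
Seepage velocity v = q / n_e = 0.08260 / 0.26 = 0.3177 m/day.
Travel time t = L / v = 1970 / 0.3177 = 6201 days = 16.98 years.

17.0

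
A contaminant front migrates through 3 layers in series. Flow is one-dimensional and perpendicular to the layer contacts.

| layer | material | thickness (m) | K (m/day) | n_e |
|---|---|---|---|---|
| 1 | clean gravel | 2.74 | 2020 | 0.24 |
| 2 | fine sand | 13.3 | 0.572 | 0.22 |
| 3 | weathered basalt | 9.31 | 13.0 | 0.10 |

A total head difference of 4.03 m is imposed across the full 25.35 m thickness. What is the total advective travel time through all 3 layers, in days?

With flow normal to the layers, continuity requires the same specific discharge q through every layer.
Σ(b_i/K_i) = 2.74/2020 + 13.3/0.572 + 9.31/13.0 = 23.97 d.
q = Δh / Σ(b_i/K_i) = 4.03 / 23.97 = 0.1681 m/day.
In each layer the seepage velocity is v_i = q/n_i, so the layer transit time is t_i = b_i·n_i / q:
  layer 1 (clean gravel): t_1 = 2.74 × 0.24 / 0.1681 = 3.911 d
  layer 2 (fine sand): t_2 = 13.3 × 0.22 / 0.1681 = 17.40 d
  layer 3 (weathered basalt): t_3 = 9.31 × 0.10 / 0.1681 = 5.537 d
Total t = Σ t_i = 26.85 days.

26.9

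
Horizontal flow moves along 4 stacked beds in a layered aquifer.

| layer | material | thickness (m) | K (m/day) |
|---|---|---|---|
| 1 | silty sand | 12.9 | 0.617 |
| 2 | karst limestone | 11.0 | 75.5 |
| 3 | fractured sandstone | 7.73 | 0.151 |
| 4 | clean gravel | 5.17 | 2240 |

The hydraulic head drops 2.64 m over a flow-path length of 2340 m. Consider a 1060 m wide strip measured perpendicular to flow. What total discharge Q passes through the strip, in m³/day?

14900

Flow is parallel to layering, so each bed carries its own Darcy discharge and the transmissivities add.
Σ(K_i·b_i) = 0.617×12.9 + 75.5×11.0 + 0.151×7.73 + 2240×5.17 = 12420 m²/day.
Hydraulic gradient i = Δh / L = 2.64 / 2340 = 0.001128.
Q = Σ(K_i·b_i) · W · i = 12420 × 1060 × 0.001128 = 14854 m³/day.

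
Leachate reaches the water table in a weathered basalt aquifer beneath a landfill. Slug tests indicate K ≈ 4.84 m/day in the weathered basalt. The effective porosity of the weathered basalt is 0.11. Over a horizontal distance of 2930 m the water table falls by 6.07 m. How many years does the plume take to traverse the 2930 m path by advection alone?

Hydraulic gradient i = Δh / L = 6.07 / 2930 = 0.002072.
Darcy flux q = K · i = 4.840 × 0.002072 = 0.01003 m/day.
Seepage velocity v = q / n_e = 0.01003 / 0.11 = 0.09115 m/day.
Travel time t = L / v = 2930 / 0.09115 = 32144 days = 88.00 years.

88.0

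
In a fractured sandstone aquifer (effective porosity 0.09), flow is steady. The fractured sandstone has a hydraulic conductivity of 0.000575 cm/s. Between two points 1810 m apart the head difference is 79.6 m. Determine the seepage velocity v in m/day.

0.243

Convert K: 0.000575 cm/s × 864 = 0.4968 m/day.
Hydraulic gradient i = Δh / L = 79.6 / 1810 = 0.04398.
Darcy flux q = K · i = 0.4968 × 0.04398 = 0.02185 m/day.
Seepage velocity v = q / n_e = 0.02185 / 0.09 = 0.2428 m/day.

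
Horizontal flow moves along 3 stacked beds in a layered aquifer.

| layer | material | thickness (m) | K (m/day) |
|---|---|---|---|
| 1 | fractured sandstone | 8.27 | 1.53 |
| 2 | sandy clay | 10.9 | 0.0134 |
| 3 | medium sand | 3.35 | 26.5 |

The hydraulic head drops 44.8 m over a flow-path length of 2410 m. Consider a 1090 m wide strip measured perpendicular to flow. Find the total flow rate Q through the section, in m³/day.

2060

Flow is parallel to layering, so each bed carries its own Darcy discharge and the transmissivities add.
Σ(K_i·b_i) = 1.53×8.27 + 0.0134×10.9 + 26.5×3.35 = 101.6 m²/day.
Hydraulic gradient i = Δh / L = 44.8 / 2410 = 0.01859.
Q = Σ(K_i·b_i) · W · i = 101.6 × 1090 × 0.01859 = 2058 m³/day.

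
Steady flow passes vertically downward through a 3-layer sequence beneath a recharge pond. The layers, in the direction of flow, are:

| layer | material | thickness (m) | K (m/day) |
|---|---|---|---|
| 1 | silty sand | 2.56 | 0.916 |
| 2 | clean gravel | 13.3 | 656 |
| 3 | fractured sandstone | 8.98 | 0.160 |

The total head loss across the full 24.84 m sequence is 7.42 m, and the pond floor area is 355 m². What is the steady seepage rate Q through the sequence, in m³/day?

44.7

Flow is perpendicular to layering, so the layers act in series and the equivalent K is the thickness-weighted harmonic mean.
Total thickness L = 2.56 + 13.3 + 8.98 = 24.84 m.
Σ(b_i/K_i) = 2.56/0.916 + 13.3/656 + 8.98/0.160 = 58.94 d.
K_eq = L / Σ(b_i/K_i) = 24.84 / 58.94 = 0.4214 m/day.
Q = K_eq · A · (Δh/L) = 0.4214 × 355 × (7.42/24.84) = 44.69 m³/day.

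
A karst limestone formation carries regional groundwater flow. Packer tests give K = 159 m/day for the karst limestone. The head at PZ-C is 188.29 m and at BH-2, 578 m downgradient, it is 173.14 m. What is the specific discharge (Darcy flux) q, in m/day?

Hydraulic gradient i = (188.29 − 173.14) / 578 = 15.15 / 578 = 0.02621.
Specific discharge q = K · i = 159.0 × 0.02621 = 4.168 m/day.

4.17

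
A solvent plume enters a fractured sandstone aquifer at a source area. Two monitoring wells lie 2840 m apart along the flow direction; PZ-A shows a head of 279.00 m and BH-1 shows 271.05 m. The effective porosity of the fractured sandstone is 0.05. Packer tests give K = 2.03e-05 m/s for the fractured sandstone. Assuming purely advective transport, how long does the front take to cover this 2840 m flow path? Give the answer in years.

Convert K: 2.03e-05 m/s × 86400 = 1.754 m/day.
Hydraulic gradient i = (279.00 − 271.05) / 2840 = 7.95 / 2840 = 0.002799.
Darcy flux q = K · i = 1.754 × 0.002799 = 0.004910 m/day.
Seepage velocity v = q / n_e = 0.004910 / 0.05 = 0.09819 m/day.
Travel time t = L / v = 2840 / 0.09819 = 28922 days = 79.18 years.

79.2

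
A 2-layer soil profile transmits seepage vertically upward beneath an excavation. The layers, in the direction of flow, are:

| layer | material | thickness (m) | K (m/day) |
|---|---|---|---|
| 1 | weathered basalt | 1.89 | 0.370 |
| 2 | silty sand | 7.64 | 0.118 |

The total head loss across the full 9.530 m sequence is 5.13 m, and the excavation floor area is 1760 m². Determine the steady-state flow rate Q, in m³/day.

Flow is perpendicular to layering, so the layers act in series and the equivalent K is the thickness-weighted harmonic mean.
Total thickness L = 1.89 + 7.64 = 9.530 m.
Σ(b_i/K_i) = 1.89/0.370 + 7.64/0.118 = 69.85 d.
K_eq = L / Σ(b_i/K_i) = 9.530 / 69.85 = 0.1364 m/day.
Q = K_eq · A · (Δh/L) = 0.1364 × 1760 × (5.13/9.530) = 129.3 m³/day.

129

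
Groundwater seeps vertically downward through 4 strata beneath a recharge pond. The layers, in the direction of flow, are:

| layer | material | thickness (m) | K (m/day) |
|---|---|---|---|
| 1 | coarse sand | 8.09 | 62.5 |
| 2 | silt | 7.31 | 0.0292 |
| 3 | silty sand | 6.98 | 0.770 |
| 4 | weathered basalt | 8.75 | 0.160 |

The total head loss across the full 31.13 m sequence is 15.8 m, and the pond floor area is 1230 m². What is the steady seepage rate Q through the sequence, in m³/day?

61.8

Flow is perpendicular to layering, so the layers act in series and the equivalent K is the thickness-weighted harmonic mean.
Total thickness L = 8.09 + 7.31 + 6.98 + 8.75 = 31.13 m.
Σ(b_i/K_i) = 8.09/62.5 + 7.31/0.0292 + 6.98/0.770 + 8.75/0.160 = 314.2 d.
K_eq = L / Σ(b_i/K_i) = 31.13 / 314.2 = 0.09907 m/day.
Q = K_eq · A · (Δh/L) = 0.09907 × 1230 × (15.8/31.13) = 61.85 m³/day.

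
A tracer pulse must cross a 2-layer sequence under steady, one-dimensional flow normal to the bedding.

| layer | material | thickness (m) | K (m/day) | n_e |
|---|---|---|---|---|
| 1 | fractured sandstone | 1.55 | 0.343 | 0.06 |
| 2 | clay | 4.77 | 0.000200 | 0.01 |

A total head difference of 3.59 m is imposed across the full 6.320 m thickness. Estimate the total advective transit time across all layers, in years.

With flow normal to the layers, continuity requires the same specific discharge q through every layer.
Σ(b_i/K_i) = 1.55/0.343 + 4.77/0.000200 = 23855 d.
q = Δh / Σ(b_i/K_i) = 3.59 / 23855 = 0.0001505 m/day.
In each layer the seepage velocity is v_i = q/n_i, so the layer transit time is t_i = b_i·n_i / q:
  layer 1 (fractured sandstone): t_1 = 1.55 × 0.06 / 0.0001505 = 618.0 d
  layer 2 (clay): t_2 = 4.77 × 0.01 / 0.0001505 = 317.0 d
Total t = Σ t_i = 934.9 days = 2.560 years.

2.56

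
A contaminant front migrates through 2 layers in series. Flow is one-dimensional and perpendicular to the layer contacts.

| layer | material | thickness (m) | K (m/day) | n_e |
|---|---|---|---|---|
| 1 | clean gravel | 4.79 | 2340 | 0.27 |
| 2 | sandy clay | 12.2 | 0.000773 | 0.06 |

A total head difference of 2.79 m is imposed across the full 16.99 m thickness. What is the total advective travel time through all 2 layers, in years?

31.4

With flow normal to the layers, continuity requires the same specific discharge q through every layer.
Σ(b_i/K_i) = 4.79/2340 + 12.2/0.000773 = 15783 d.
q = Δh / Σ(b_i/K_i) = 2.79 / 15783 = 0.0001768 m/day.
In each layer the seepage velocity is v_i = q/n_i, so the layer transit time is t_i = b_i·n_i / q:
  layer 1 (clean gravel): t_1 = 4.79 × 0.27 / 0.0001768 = 7316 d
  layer 2 (sandy clay): t_2 = 12.2 × 0.06 / 0.0001768 = 4141 d
Total t = Σ t_i = 11457 days = 31.37 years.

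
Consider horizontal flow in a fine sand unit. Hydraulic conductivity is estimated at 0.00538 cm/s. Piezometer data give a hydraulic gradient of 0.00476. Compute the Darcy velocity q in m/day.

Convert K: 0.00538 cm/s × 864 = 4.648 m/day.
Hydraulic gradient i = 0.00476.
Specific discharge q = K · i = 4.648 × 0.004760 = 0.02213 m/day.

0.0221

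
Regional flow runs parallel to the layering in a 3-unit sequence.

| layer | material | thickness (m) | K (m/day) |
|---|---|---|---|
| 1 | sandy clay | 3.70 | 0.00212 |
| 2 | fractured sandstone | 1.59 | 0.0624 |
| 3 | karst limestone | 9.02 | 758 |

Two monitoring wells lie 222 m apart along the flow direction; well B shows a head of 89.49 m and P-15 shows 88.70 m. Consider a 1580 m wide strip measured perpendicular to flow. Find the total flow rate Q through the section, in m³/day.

Flow is parallel to layering, so each bed carries its own Darcy discharge and the transmissivities add.
Σ(K_i·b_i) = 0.00212×3.70 + 0.0624×1.59 + 758×9.02 = 6837 m²/day.
Hydraulic gradient i = (89.49 − 88.70) / 222 = 0.79 / 222 = 0.003559.
Q = Σ(K_i·b_i) · W · i = 6837 × 1580 × 0.003559 = 38443 m³/day.

38400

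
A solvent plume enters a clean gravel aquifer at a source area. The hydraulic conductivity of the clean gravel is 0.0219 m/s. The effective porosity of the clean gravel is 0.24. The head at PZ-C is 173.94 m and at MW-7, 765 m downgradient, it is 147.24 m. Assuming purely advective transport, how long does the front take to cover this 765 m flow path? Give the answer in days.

2.78

Convert K: 0.0219 m/s × 86400 = 1892 m/day.
Hydraulic gradient i = (173.94 − 147.24) / 765 = 26.7 / 765 = 0.03490.
Darcy flux q = K · i = 1892 × 0.03490 = 66.04 m/day.
Seepage velocity v = q / n_e = 66.04 / 0.24 = 275.2 m/day.
Travel time t = L / v = 765 / 275.2 = 2.780 days.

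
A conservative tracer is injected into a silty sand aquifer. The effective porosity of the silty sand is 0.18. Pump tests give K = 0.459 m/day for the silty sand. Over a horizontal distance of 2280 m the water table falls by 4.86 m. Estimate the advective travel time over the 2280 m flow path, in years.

1150

Hydraulic gradient i = Δh / L = 4.86 / 2280 = 0.002132.
Darcy flux q = K · i = 0.4590 × 0.002132 = 0.0009784 m/day.
Seepage velocity v = q / n_e = 0.0009784 / 0.18 = 0.005436 m/day.
Travel time t = L / v = 2280 / 0.005436 = 4.195e+05 days = 1148 years.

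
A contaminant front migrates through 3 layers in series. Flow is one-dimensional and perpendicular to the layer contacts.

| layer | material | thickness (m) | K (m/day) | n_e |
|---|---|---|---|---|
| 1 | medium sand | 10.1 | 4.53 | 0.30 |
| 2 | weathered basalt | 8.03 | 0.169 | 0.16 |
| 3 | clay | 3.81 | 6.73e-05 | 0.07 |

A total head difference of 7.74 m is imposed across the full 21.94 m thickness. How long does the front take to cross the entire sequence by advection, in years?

91.8

With flow normal to the layers, continuity requires the same specific discharge q through every layer.
Σ(b_i/K_i) = 10.1/4.53 + 8.03/0.169 + 3.81/6.73e-05 = 56662 d.
q = Δh / Σ(b_i/K_i) = 7.74 / 56662 = 0.0001366 m/day.
In each layer the seepage velocity is v_i = q/n_i, so the layer transit time is t_i = b_i·n_i / q:
  layer 1 (medium sand): t_1 = 10.1 × 0.30 / 0.0001366 = 22182 d
  layer 2 (weathered basalt): t_2 = 8.03 × 0.16 / 0.0001366 = 9406 d
  layer 3 (clay): t_3 = 3.81 × 0.07 / 0.0001366 = 1952 d
Total t = Σ t_i = 33540 days = 91.83 years.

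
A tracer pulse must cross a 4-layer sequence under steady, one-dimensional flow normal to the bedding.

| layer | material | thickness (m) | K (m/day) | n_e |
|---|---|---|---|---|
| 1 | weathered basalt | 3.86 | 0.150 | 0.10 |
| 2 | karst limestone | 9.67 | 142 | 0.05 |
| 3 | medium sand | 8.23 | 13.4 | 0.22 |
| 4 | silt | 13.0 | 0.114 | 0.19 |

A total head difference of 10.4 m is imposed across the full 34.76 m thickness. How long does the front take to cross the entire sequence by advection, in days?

69.6

With flow normal to the layers, continuity requires the same specific discharge q through every layer.
Σ(b_i/K_i) = 3.86/0.150 + 9.67/142 + 8.23/13.4 + 13.0/0.114 = 140.5 d.
q = Δh / Σ(b_i/K_i) = 10.4 / 140.5 = 0.07405 m/day.
In each layer the seepage velocity is v_i = q/n_i, so the layer transit time is t_i = b_i·n_i / q:
  layer 1 (weathered basalt): t_1 = 3.86 × 0.10 / 0.07405 = 5.213 d
  layer 2 (karst limestone): t_2 = 9.67 × 0.05 / 0.07405 = 6.530 d
  layer 3 (medium sand): t_3 = 8.23 × 0.22 / 0.07405 = 24.45 d
  layer 4 (silt): t_4 = 13.0 × 0.19 / 0.07405 = 33.36 d
Total t = Σ t_i = 69.55 days.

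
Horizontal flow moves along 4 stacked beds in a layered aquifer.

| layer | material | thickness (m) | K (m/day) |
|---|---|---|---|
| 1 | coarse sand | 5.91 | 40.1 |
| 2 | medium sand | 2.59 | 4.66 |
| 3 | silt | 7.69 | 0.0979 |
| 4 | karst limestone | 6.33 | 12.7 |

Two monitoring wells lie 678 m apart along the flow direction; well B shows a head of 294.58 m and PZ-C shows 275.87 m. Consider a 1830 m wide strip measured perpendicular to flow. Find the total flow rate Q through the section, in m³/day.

16700

Flow is parallel to layering, so each bed carries its own Darcy discharge and the transmissivities add.
Σ(K_i·b_i) = 40.1×5.91 + 4.66×2.59 + 0.0979×7.69 + 12.7×6.33 = 330.2 m²/day.
Hydraulic gradient i = (294.58 − 275.87) / 678 = 18.71 / 678 = 0.02760.
Q = Σ(K_i·b_i) · W · i = 330.2 × 1830 × 0.02760 = 16675 m³/day.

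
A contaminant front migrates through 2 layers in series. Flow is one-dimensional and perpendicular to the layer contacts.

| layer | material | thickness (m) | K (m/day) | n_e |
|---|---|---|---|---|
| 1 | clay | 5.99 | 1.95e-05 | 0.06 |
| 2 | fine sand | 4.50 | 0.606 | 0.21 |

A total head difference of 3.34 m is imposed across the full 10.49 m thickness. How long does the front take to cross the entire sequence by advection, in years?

With flow normal to the layers, continuity requires the same specific discharge q through every layer.
Σ(b_i/K_i) = 5.99/1.95e-05 + 4.50/0.606 = 3.072e+05 d.
q = Δh / Σ(b_i/K_i) = 3.34 / 3.072e+05 = 1.087e-05 m/day.
In each layer the seepage velocity is v_i = q/n_i, so the layer transit time is t_i = b_i·n_i / q:
  layer 1 (clay): t_1 = 5.99 × 0.06 / 1.087e-05 = 33055 d
  layer 2 (fine sand): t_2 = 4.50 × 0.21 / 1.087e-05 = 86914 d
Total t = Σ t_i = 1.200e+05 days = 328.5 years.

328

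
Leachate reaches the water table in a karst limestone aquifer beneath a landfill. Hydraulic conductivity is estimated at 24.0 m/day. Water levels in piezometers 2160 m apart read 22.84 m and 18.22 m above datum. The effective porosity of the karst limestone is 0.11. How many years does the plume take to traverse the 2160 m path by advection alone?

Hydraulic gradient i = (22.84 − 18.22) / 2160 = 4.62 / 2160 = 0.002139.
Darcy flux q = K · i = 24.00 × 0.002139 = 0.05133 m/day.
Seepage velocity v = q / n_e = 0.05133 / 0.11 = 0.4667 m/day.
Travel time t = L / v = 2160 / 0.4667 = 4629 days = 12.67 years.

12.7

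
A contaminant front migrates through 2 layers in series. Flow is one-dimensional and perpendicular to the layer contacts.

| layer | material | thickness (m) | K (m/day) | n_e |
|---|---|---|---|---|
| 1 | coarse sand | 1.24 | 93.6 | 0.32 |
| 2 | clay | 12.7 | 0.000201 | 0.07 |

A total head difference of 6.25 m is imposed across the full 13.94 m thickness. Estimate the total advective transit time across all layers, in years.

With flow normal to the layers, continuity requires the same specific discharge q through every layer.
Σ(b_i/K_i) = 1.24/93.6 + 12.7/0.000201 = 63184 d.
q = Δh / Σ(b_i/K_i) = 6.25 / 63184 = 9.892e-05 m/day.
In each layer the seepage velocity is v_i = q/n_i, so the layer transit time is t_i = b_i·n_i / q:
  layer 1 (coarse sand): t_1 = 1.24 × 0.32 / 9.892e-05 = 4011 d
  layer 2 (clay): t_2 = 12.7 × 0.07 / 9.892e-05 = 8987 d
Total t = Σ t_i = 12999 days = 35.59 years.

35.6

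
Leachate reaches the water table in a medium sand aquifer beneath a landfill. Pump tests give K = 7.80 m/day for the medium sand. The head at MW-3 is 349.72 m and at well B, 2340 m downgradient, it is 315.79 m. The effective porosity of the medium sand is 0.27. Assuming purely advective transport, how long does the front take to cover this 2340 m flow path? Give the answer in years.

Hydraulic gradient i = (349.72 − 315.79) / 2340 = 33.93 / 2340 = 0.01450.
Darcy flux q = K · i = 7.800 × 0.01450 = 0.1131 m/day.
Seepage velocity v = q / n_e = 0.1131 / 0.27 = 0.4189 m/day.
Travel time t = L / v = 2340 / 0.4189 = 5586 days = 15.29 years.

15.3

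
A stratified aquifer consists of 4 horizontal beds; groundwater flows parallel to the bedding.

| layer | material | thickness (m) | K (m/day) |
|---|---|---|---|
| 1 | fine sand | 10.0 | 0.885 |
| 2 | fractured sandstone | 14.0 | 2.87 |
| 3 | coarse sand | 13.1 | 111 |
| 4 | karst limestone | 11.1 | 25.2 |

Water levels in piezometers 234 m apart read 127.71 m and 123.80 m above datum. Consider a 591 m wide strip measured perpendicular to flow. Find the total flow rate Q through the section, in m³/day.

17600

Flow is parallel to layering, so each bed carries its own Darcy discharge and the transmissivities add.
Σ(K_i·b_i) = 0.885×10.0 + 2.87×14.0 + 111×13.1 + 25.2×11.1 = 1783 m²/day.
Hydraulic gradient i = (127.71 − 123.80) / 234 = 3.91 / 234 = 0.01671.
Q = Σ(K_i·b_i) · W · i = 1783 × 591 × 0.01671 = 17606 m³/day.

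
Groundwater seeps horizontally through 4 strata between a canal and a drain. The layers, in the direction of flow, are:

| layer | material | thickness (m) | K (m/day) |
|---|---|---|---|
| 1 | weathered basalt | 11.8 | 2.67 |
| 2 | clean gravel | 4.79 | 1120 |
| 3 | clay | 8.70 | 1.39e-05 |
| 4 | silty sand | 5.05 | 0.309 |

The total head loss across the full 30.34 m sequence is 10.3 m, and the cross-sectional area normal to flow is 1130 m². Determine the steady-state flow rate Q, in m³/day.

Flow is perpendicular to layering, so the layers act in series and the equivalent K is the thickness-weighted harmonic mean.
Total thickness L = 11.8 + 4.79 + 8.70 + 5.05 = 30.34 m.
Σ(b_i/K_i) = 11.8/2.67 + 4.79/1120 + 8.70/1.39e-05 + 5.05/0.309 = 6.259e+05 d.
K_eq = L / Σ(b_i/K_i) = 30.34 / 6.259e+05 = 4.847e-05 m/day.
Q = K_eq · A · (Δh/L) = 4.847e-05 × 1130 × (10.3/30.34) = 0.01860 m³/day.

0.0186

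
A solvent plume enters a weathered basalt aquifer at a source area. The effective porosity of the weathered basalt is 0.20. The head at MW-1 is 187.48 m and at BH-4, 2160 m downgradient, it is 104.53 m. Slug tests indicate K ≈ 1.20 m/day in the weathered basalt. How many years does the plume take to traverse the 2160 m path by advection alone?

25.7

Hydraulic gradient i = (187.48 − 104.53) / 2160 = 82.95 / 2160 = 0.03840.
Darcy flux q = K · i = 1.200 × 0.03840 = 0.04608 m/day.
Seepage velocity v = q / n_e = 0.04608 / 0.20 = 0.2304 m/day.
Travel time t = L / v = 2160 / 0.2304 = 9374 days = 25.67 years.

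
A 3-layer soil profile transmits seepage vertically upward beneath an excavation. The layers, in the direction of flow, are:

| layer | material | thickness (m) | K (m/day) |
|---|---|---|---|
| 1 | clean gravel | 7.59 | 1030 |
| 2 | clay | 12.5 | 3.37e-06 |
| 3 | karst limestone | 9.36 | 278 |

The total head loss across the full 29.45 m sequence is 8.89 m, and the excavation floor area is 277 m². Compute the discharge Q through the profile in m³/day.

0.000664

Flow is perpendicular to layering, so the layers act in series and the equivalent K is the thickness-weighted harmonic mean.
Total thickness L = 7.59 + 12.5 + 9.36 = 29.45 m.
Σ(b_i/K_i) = 7.59/1030 + 12.5/3.37e-06 + 9.36/278 = 3.709e+06 d.
K_eq = L / Σ(b_i/K_i) = 29.45 / 3.709e+06 = 7.940e-06 m/day.
Q = K_eq · A · (Δh/L) = 7.940e-06 × 277 × (8.89/29.45) = 0.0006639 m³/day.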